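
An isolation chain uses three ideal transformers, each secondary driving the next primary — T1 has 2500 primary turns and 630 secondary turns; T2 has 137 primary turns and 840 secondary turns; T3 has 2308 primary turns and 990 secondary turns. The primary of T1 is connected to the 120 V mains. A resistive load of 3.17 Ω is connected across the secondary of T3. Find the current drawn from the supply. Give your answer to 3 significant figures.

I_supply ≈ 16.6 A

Secondary of T1: V = 120.00 × 630/2500 = 30.240 V.
Secondary of T2: V = 30.240 × 840/137 = 185.41 V.
Secondary of T3: V = 185.41 × 990/2308 = 79.532 V.
I_load = 79.532/3.17 = 25.089 A, so P_out = 79.532 × 25.089 = 1995.4 W.
All ideal ⇒ P_in = P_out, so I_supply = 1995.4/120 = 16.6 A.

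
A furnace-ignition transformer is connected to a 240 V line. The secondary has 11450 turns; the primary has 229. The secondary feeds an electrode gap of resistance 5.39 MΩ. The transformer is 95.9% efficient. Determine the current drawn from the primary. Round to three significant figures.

I_p ≈ 0.116 A

V_s = 240 × 11450/229 = 12000 V.
I_s = V_s/R = 12000/(5.39×10^6) = 0.0022263 A.
P_out = V_s I_s = 12000 × 0.0022263 = 26.716 W.
P_in = P_out/η = 26.716/0.959 = 27.858 W.
I_p = P_in/V_p = 27.858/240 = 0.116 A.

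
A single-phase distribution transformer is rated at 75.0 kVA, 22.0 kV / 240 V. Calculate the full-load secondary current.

I_s = S/V_s = 75000/240 = 312 A.

I_s ≈ 312 A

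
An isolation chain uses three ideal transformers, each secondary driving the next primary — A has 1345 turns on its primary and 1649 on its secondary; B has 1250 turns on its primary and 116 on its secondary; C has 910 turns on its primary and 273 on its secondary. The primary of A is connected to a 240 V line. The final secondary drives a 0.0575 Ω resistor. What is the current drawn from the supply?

I_supply ≈ 4.86 A

After A: V = 240.00 × 1649/1345 = 294.25 V.
After B: V = 294.25 × 116/1250 = 27.306 V.
After C: V = 27.306 × 273/910 = 8.1918 V.
I_load = 8.1918/0.0575 = 142.47 A, so P_out = 8.1918 × 142.47 = 1167.1 W.
All ideal ⇒ P_in = P_out, so I_supply = 1167.1/240 = 4.86 A.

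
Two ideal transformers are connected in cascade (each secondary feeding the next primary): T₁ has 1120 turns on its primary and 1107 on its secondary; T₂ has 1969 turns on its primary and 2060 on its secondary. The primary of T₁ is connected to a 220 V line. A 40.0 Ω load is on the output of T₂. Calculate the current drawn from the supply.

Secondary of T₁: V = 220.00 × 1107/1120 = 217.45 V.
Secondary of T₂: V = 217.45 × 2060/1969 = 227.50 V.
I_load = 227.50/40.0 = 5.6874 A, so P_out = 227.50 × 5.6874 = 1293.9 W.
All ideal ⇒ P_in = P_out, so I_supply = 1293.9/220 = 5.88 A.

I_supply ≈ 5.88 A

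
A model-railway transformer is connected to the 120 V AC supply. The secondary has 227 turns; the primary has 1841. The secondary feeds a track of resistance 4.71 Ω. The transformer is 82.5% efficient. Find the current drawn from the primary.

I_p ≈ 0.470 A

V_s = 120 × 227/1841 = 14.796 V.
I_s = V_s/R = 14.796/4.71 = 3.1415 A.
P_out = V_s I_s = 14.796 × 3.1415 = 46.482 W.
P_in = P_out/η = 46.482/0.825 = 56.342 W.
I_p = P_in/V_p = 56.342/120 = 0.470 A.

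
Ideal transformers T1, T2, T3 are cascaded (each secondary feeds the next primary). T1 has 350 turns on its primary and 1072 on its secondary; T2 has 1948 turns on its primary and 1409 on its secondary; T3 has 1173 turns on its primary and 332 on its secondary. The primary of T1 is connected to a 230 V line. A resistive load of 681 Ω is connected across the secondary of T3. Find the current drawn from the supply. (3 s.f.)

I_supply ≈ 0.133 A

Secondary of T1: V = 230.00 × 1072/350 = 704.46 V.
Secondary of T2: V = 704.46 × 1409/1948 = 509.54 V.
Secondary of T3: V = 509.54 × 332/1173 = 144.22 V.
I_load = 144.22/681 = 0.21177 A, so P_out = 144.22 × 0.21177 = 30.541 W.
All ideal ⇒ P_in = P_out, so I_supply = 30.541/230 = 0.133 A.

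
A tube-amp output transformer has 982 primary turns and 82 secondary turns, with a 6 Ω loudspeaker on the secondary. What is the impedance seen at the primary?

Z_p = (N_p/N_s)² × Z_s = (982/82)² × 6 = 860 Ω.

Z_p ≈ 860 Ω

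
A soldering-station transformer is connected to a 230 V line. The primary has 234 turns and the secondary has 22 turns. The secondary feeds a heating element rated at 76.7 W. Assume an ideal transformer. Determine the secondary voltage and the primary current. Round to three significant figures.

V_s = V_p × N_s/N_p = 230 × 22/234 = 21.624 V.
I_s = P/V_s = 76.7/21.624 = 3.5470 A.
I_p = I_s × N_s/N_p = 3.5470 × 22/234 = 0.333 A.

V_s ≈ 21.6 V, I_p ≈ 0.333 A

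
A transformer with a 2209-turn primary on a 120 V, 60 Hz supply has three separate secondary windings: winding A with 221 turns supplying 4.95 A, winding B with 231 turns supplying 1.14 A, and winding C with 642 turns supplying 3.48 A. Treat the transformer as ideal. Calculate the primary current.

I_p ≈ 1.63 A

V_A = 120 × 221/2209 = 12.005 V; V_B = 120 × 231/2209 = 12.549 V; V_C = 120 × 642/2209 = 34.876 V.
P_out = V_A I_A + V_B I_B + V_C I_C = 12.005×4.95 + 12.549×1.14 + 34.876×3.48 = 59.427 + 14.305 + 121.37 = 195.10 W.
Ideal ⇒ P_in = P_out, so I_p = P_out/V_p = 195.10/120 = 1.63 A.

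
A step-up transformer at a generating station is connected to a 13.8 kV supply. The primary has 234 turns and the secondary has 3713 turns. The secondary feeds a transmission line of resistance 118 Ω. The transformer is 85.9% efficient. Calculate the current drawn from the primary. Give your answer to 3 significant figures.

I_p ≈ 34300 A

V_s = 13800 × 3713/234 = 218970 V.
I_s = V_s/R = 218970/118 = 1855.7 A.
P_out = V_s I_s = 218970 × 1855.7 = 4.0634×10^8 W.
P_in = P_out/η = 4.0634×10^8/0.859 = 4.7304×10^8 W.
I_p = P_in/V_p = 4.7304×10^8/13800 = 34300 A.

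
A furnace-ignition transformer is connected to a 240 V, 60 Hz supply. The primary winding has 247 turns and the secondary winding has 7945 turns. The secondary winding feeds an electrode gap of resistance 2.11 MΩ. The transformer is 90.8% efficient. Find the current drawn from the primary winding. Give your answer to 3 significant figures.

V_s = 240 × 7945/247 = 7719.8 V.
I_s = V_s/R = 7719.8/(2.11×10^6) = 0.0036587 A.
P_out = V_s I_s = 7719.8 × 0.0036587 = 28.245 W.
P_in = P_out/η = 28.245/0.908 = 31.106 W.
I_p = P_in/V_p = 31.106/240 = 0.130 A.

I_p ≈ 0.130 A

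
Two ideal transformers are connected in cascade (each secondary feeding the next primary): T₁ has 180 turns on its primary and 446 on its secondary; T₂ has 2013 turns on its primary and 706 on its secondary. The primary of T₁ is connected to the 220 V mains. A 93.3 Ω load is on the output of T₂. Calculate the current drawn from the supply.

After T₁: V = 220.00 × 446/180 = 545.11 V.
After T₂: V = 545.11 × 706/2013 = 191.18 V.
I_load = 191.18/93.3 = 2.0491 A, so P_out = 191.18 × 2.0491 = 391.75 W.
All ideal ⇒ P_in = P_out, so I_supply = 391.75/220 = 1.78 A.

I_supply ≈ 1.78 A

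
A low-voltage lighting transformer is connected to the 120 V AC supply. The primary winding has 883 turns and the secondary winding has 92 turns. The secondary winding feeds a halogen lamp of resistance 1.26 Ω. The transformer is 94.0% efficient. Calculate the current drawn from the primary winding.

I_p ≈ 1.10 A

V_s = 120 × 92/883 = 12.503 V.
I_s = V_s/R = 12.503/1.26 = 9.9229 A.
P_out = V_s I_s = 12.503 × 9.9229 = 124.06 W.
P_in = P_out/η = 124.06/0.940 = 131.98 W.
I_p = P_in/V_p = 131.98/120 = 1.10 A.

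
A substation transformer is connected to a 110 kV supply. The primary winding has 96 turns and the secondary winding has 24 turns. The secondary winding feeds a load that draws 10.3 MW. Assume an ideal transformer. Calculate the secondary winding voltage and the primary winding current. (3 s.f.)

V_s ≈ 27500 V, I_p ≈ 93.6 A

V_s = V_p × N_s/N_p = 110000 × 24/96 = 27500 V.
I_s = P/V_s = 1.03×10^7/27500 = 374.55 A.
I_p = I_s × N_s/N_p = 374.55 × 24/96 = 93.6 A.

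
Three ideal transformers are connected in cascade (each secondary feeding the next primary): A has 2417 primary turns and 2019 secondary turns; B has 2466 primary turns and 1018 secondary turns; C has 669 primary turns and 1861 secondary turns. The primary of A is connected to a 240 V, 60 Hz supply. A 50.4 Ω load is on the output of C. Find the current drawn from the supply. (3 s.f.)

I_supply ≈ 4.38 A

Secondary of A: V = 240.00 × 2019/2417 = 200.48 V.
Secondary of B: V = 200.48 × 1018/2466 = 82.761 V.
Secondary of C: V = 82.761 × 1861/669 = 230.22 V.
I_load = 230.22/50.4 = 4.5679 A, so P_out = 230.22 × 4.5679 = 1051.6 W.
All ideal ⇒ P_in = P_out, so I_supply = 1051.6/240 = 4.38 A.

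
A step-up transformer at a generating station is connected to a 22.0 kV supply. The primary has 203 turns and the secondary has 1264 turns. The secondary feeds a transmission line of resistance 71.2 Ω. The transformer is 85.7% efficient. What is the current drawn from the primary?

I_p ≈ 14000 A

V_s = 22000 × 1264/203 = 136990 V.
I_s = V_s/R = 136990/71.2 = 1923.9 A.
P_out = V_s I_s = 136990 × 1923.9 = 2.6355×10^8 W.
P_in = P_out/η = 2.6355×10^8/0.857 = 3.0753×10^8 W.
I_p = P_in/V_p = 3.0753×10^8/22000 = 14000 A.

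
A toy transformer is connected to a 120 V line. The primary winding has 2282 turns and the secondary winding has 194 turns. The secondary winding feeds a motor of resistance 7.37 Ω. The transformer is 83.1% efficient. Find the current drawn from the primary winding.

V_s = 120 × 194/2282 = 10.202 V.
I_s = V_s/R = 10.202/7.37 = 1.3842 A.
P_out = V_s I_s = 10.202 × 1.3842 = 14.121 W.
P_in = P_out/η = 14.121/0.831 = 16.993 W.
I_p = P_in/V_p = 16.993/120 = 0.142 A.

I_p ≈ 0.142 A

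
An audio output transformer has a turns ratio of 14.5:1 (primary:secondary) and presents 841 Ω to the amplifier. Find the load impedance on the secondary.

Z_s ≈ 4.00 Ω

Z_s = Z_p/(N_p/N_s)² = 841/14.5² = 4.00 Ω.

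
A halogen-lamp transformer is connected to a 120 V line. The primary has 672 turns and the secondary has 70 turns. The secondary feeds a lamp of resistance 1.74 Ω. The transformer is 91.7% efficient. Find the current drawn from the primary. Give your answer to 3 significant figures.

V_s = 120 × 70/672 = 12.500 V.
I_s = V_s/R = 12.500/1.74 = 7.1839 A.
P_out = V_s I_s = 12.500 × 7.1839 = 89.799 W.
P_in = P_out/η = 89.799/0.917 = 97.927 W.
I_p = P_in/V_p = 97.927/120 = 0.816 A.

I_p ≈ 0.816 A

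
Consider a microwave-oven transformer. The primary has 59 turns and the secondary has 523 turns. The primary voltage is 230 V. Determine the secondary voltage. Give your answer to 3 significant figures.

V_s/V_p = N_s/N_p, so V_s = 230 × 523/59 = 2040 V.

V_s ≈ 2040 V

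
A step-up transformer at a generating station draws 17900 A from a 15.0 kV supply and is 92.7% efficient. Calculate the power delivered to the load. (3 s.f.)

P_out ≈ 2.49×10^8 W

P_in = V_p I_p = 15000 × 17900 = 2.6850×10^8 W.
P_out = η P_in = 0.927 × 2.6850×10^8 = 2.49×10^8 W.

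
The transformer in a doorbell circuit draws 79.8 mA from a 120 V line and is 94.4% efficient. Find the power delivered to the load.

P_out ≈ 9.04 W

P_in = V_p I_p = 120 × 0.0798 = 9.5760 W.
P_out = η P_in = 0.944 × 9.5760 = 9.04 W.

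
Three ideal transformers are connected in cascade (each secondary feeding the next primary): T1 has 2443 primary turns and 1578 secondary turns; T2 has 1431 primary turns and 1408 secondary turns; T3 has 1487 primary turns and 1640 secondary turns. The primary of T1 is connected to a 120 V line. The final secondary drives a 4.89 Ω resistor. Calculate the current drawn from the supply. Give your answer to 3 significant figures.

I_supply ≈ 12.1 A

After T1: V = 120.00 × 1578/2443 = 77.511 V.
After T2: V = 77.511 × 1408/1431 = 76.265 V.
After T3: V = 76.265 × 1640/1487 = 84.113 V.
I_load = 84.113/4.89 = 17.201 A, so P_out = 84.113 × 17.201 = 1446.8 W.
All ideal ⇒ P_in = P_out, so I_supply = 1446.8/120 = 12.1 A.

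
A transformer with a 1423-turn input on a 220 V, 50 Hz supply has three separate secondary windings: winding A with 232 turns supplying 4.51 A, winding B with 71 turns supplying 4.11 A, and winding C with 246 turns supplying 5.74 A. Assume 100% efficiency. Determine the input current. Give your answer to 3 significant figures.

I_in ≈ 1.93 A

V_A = 220 × 232/1423 = 35.868 V; V_B = 220 × 71/1423 = 10.977 V; V_C = 220 × 246/1423 = 38.032 V.
P_out = V_A I_A + V_B I_B + V_C I_C = 35.868×4.51 + 10.977×4.11 + 38.032×5.74 = 161.76 + 45.115 + 218.31 = 425.18 W.
Ideal ⇒ P_in = P_out, so I_in = P_out/V_in = 425.18/220 = 1.93 A.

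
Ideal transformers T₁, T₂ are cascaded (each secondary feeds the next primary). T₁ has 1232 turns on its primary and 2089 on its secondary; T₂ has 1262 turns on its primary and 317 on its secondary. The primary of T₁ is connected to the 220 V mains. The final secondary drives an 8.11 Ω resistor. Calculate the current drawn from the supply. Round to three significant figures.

I_supply ≈ 4.92 A

Secondary of T₁: V = 220.00 × 2089/1232 = 373.04 V.
Secondary of T₂: V = 373.04 × 317/1262 = 93.702 V.
I_load = 93.702/8.11 = 11.554 A, so P_out = 93.702 × 11.554 = 1082.6 W.
All ideal ⇒ P_in = P_out, so I_supply = 1082.6/220 = 4.92 A.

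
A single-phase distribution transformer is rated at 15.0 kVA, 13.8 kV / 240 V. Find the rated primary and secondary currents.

I_p ≈ 1.09 A, I_s ≈ 62.5 A

I_p = S/V_p = 15000/13800 = 1.09 A.
I_s = S/V_s = 15000/240 = 62.5 A.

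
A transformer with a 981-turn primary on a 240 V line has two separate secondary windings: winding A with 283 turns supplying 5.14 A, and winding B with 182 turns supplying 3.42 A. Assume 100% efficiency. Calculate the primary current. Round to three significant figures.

I_p ≈ 2.12 A

V_A = 240 × 283/981 = 69.235 V; V_B = 240 × 182/981 = 44.526 V.
P_out = V_A I_A + V_B I_B = 69.235×5.14 + 44.526×3.42 = 355.87 + 152.28 = 508.15 W.
Ideal ⇒ P_in = P_out, so I_p = P_out/V_p = 508.15/240 = 2.12 A.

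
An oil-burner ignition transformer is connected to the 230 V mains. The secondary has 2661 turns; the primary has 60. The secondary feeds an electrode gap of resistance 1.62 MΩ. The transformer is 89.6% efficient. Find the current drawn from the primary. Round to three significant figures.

I_p ≈ 0.312 A

V_s = 230 × 2661/60 = 10200 V.
I_s = V_s/R = 10200/(1.62×10^6) = 0.0062966 A.
P_out = V_s I_s = 10200 × 0.0062966 = 64.229 W.
P_in = P_out/η = 64.229/0.896 = 71.684 W.
I_p = P_in/V_p = 71.684/230 = 0.312 A.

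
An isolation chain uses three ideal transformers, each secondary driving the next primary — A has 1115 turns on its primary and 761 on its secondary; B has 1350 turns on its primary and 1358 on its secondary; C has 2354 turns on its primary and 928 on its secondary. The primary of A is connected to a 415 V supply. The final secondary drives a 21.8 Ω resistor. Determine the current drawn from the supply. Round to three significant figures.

I_supply ≈ 1.39 A

After A: V = 415.00 × 761/1115 = 283.24 V.
After B: V = 283.24 × 1358/1350 = 284.92 V.
After C: V = 284.92 × 928/2354 = 112.32 V.
I_load = 112.32/21.8 = 5.1524 A, so P_out = 112.32 × 5.1524 = 578.73 W.
All ideal ⇒ P_in = P_out, so I_supply = 578.73/415 = 1.39 A.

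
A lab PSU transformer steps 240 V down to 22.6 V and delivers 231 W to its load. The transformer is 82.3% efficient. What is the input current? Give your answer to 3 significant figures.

I_in ≈ 1.17 A

P_in = P_out/η = 231/0.823 = 280.68 W.
I_in = P_in/V_in = 280.68/240 = 1.17 A.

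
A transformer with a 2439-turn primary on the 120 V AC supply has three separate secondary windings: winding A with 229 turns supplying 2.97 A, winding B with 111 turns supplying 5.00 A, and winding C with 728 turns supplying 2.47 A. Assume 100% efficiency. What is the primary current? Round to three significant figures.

I_p ≈ 1.24 A

V_A = 120 × 229/2439 = 11.267 V; V_B = 120 × 111/2439 = 5.4613 V; V_C = 120 × 728/2439 = 35.818 V.
P_out = V_A I_A + V_B I_B + V_C I_C = 11.267×2.97 + 5.4613×5.00 + 35.818×2.47 = 33.463 + 27.306 + 88.470 = 149.24 W.
Ideal ⇒ P_in = P_out, so I_p = P_out/V_p = 149.24/120 = 1.24 A.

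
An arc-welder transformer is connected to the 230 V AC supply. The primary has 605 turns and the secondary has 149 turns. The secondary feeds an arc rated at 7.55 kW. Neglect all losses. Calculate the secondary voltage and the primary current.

V_s = V_p × N_s/N_p = 230 × 149/605 = 56.645 V.
I_s = P/V_s = 7550/56.645 = 133.29 A.
I_p = I_s × N_s/N_p = 133.29 × 149/605 = 32.8 A.

V_s ≈ 56.6 V, I_p ≈ 32.8 A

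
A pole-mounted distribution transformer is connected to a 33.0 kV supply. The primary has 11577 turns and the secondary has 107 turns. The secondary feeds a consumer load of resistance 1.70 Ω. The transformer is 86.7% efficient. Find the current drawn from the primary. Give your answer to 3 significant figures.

V_s = 33000 × 107/11577 = 305.00 V.
I_s = V_s/R = 305.00/1.70 = 179.41 A.
P_out = V_s I_s = 305.00 × 179.41 = 54721 W.
P_in = P_out/η = 54721/0.867 = 63115 W.
I_p = P_in/V_p = 63115/33000 = 1.91 A.

I_p ≈ 1.91 A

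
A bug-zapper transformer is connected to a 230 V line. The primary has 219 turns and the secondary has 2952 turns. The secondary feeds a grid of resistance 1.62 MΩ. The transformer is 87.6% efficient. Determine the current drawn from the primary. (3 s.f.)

V_s = 230 × 2952/219 = 3100.3 V.
I_s = V_s/R = 3100.3/(1.62×10^6) = 0.0019137 A.
P_out = V_s I_s = 3100.3 × 0.0019137 = 5.9331 W.
P_in = P_out/η = 5.9331/0.876 = 6.7730 W.
I_p = P_in/V_p = 6.7730/230 = 0.0294 A.

I_p ≈ 0.0294 A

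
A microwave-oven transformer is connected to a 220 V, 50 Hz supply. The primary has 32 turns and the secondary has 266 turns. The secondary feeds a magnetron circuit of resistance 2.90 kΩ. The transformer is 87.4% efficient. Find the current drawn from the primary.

V_s = 220 × 266/32 = 1828.8 V.
I_s = V_s/R = 1828.8/2900 = 0.63060 A.
P_out = V_s I_s = 1828.8 × 0.63060 = 1153.2 W.
P_in = P_out/η = 1153.2/0.874 = 1319.5 W.
I_p = P_in/V_p = 1319.5/220 = 6.00 A.

I_p ≈ 6.00 A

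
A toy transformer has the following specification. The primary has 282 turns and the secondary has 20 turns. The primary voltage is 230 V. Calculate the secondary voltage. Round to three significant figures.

V_s/V_p = N_s/N_p, so V_s = 230 × 20/282 = 16.3 V.

V_s ≈ 16.3 V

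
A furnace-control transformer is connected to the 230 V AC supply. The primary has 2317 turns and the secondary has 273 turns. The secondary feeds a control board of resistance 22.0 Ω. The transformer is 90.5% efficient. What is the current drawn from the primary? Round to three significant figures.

V_s = 230 × 273/2317 = 27.100 V.
I_s = V_s/R = 27.100/22.0 = 1.2318 A.
P_out = V_s I_s = 27.100 × 1.2318 = 33.382 W.
P_in = P_out/η = 33.382/0.905 = 36.886 W.
I_p = P_in/V_p = 36.886/230 = 0.160 A.

I_p ≈ 0.160 A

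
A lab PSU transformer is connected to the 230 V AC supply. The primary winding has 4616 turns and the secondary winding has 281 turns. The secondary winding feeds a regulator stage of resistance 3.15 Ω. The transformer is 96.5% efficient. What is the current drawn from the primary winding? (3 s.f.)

V_s = 230 × 281/4616 = 14.001 V.
I_s = V_s/R = 14.001/3.15 = 4.4449 A.
P_out = V_s I_s = 14.001 × 4.4449 = 62.234 W.
P_in = P_out/η = 62.234/0.965 = 64.491 W.
I_p = P_in/V_p = 64.491/230 = 0.280 A.

I_p ≈ 0.280 A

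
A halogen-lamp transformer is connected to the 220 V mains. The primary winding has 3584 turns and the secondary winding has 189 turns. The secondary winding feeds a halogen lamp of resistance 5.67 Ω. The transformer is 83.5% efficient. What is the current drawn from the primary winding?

V_s = 220 × 189/3584 = 11.602 V.
I_s = V_s/R = 11.602/5.67 = 2.0461 A.
P_out = V_s I_s = 11.602 × 2.0461 = 23.738 W.
P_in = P_out/η = 23.738/0.835 = 28.429 W.
I_p = P_in/V_p = 28.429/220 = 0.129 A.

I_p ≈ 0.129 A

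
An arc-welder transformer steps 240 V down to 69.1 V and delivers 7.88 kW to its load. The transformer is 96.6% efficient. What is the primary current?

I_p ≈ 34.0 A

P_in = P_out/η = 7880/0.966 = 8157.3 W.
I_p = P_in/V_p = 8157.3/240 = 34.0 A.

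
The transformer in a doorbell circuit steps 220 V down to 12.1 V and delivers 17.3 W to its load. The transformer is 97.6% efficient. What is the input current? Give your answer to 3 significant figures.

P_in = P_out/η = 17.3/0.976 = 17.725 W.
I_in = P_in/V_in = 17.725/220 = 0.0806 A.

I_in ≈ 0.0806 A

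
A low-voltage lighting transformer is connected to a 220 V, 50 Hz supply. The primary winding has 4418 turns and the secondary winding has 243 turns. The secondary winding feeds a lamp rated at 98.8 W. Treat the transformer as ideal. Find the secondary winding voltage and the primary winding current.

V_s ≈ 12.1 V, I_p ≈ 0.449 A

V_s = V_p × N_s/N_p = 220 × 243/4418 = 12.100 V.
I_s = P/V_s = 98.8/12.100 = 8.1650 A.
I_p = I_s × N_s/N_p = 8.1650 × 243/4418 = 0.449 A.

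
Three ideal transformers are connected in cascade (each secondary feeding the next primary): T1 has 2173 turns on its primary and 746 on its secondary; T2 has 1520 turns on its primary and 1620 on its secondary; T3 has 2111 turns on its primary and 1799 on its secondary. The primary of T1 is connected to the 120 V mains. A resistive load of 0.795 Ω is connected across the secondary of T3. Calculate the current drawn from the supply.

I_supply ≈ 14.7 A

After T1: V = 120.00 × 746/2173 = 41.197 V.
After T2: V = 41.197 × 1620/1520 = 43.907 V.
After T3: V = 43.907 × 1799/2111 = 37.417 V.
I_load = 37.417/0.795 = 47.066 A, so P_out = 37.417 × 47.066 = 1761.1 W.
All ideal ⇒ P_in = P_out, so I_supply = 1761.1/120 = 14.7 A.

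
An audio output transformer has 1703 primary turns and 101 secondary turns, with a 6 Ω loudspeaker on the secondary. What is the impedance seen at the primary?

Z_p = (N_p/N_s)² × Z_s = (1703/101)² × 6 = 1710 Ω.

Z_p ≈ 1710 Ω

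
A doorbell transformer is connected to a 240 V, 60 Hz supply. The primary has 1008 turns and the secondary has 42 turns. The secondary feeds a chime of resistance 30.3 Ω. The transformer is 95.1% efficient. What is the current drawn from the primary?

V_s = 240 × 42/1008 = 10.000 V.
I_s = V_s/R = 10.000/30.3 = 0.33003 A.
P_out = V_s I_s = 10.000 × 0.33003 = 3.3003 W.
P_in = P_out/η = 3.3003/0.951 = 3.4704 W.
I_p = P_in/V_p = 3.4704/240 = 0.0145 A.

I_p ≈ 0.0145 A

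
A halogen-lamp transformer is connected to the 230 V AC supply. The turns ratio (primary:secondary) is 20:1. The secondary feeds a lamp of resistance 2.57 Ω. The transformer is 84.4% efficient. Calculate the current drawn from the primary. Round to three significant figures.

I_p ≈ 0.265 A

V_s = 230 × 1/20 = 11.500 V.
I_s = V_s/R = 11.500/2.57 = 4.4747 A.
P_out = V_s I_s = 11.500 × 4.4747 = 51.459 W.
P_in = P_out/η = 51.459/0.844 = 60.971 W.
I_p = P_in/V_p = 60.971/230 = 0.265 A.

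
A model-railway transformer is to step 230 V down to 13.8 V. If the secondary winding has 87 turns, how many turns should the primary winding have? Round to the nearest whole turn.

N_p/N_s = V_p/V_s, so N_p = 87 × 230/13.8 = 1450.0 ≈ 1450 turns.

N_p = 1450 turns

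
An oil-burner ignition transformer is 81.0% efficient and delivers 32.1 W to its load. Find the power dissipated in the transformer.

P_in = P_out/η = 32.1/0.810 = 39.6296 W.
P_loss = P_in − P_out = 39.6296 − 32.1 = 7.53 W.

P_loss ≈ 7.53 W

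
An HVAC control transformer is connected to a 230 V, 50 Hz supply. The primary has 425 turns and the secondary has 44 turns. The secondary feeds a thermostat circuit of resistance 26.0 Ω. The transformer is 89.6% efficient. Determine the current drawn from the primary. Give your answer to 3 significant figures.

V_s = 230 × 44/425 = 23.812 V.
I_s = V_s/R = 23.812/26.0 = 0.91584 A.
P_out = V_s I_s = 23.812 × 0.91584 = 21.808 W.
P_in = P_out/η = 21.808/0.896 = 24.339 W.
I_p = P_in/V_p = 24.339/230 = 0.106 A.

I_p ≈ 0.106 A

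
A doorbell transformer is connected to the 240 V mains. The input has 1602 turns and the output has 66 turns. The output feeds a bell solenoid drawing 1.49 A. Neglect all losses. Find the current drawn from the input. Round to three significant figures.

I_in ≈ 0.0614 A

For an ideal transformer I_in N_in = I_out N_out, so I_in = 1.49 × 66/1602 = 0.0614 A.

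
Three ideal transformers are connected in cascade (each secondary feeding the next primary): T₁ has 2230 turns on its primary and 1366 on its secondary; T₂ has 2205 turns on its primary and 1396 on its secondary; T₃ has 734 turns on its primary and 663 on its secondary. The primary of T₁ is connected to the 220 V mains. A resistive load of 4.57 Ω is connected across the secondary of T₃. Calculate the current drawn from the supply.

After T₁: V = 220.00 × 1366/2230 = 134.76 V.
After T₂: V = 134.76 × 1396/2205 = 85.319 V.
After T₃: V = 85.319 × 663/734 = 77.066 V.
I_load = 77.066/4.57 = 16.863 A, so P_out = 77.066 × 16.863 = 1299.6 W.
All ideal ⇒ P_in = P_out, so I_supply = 1299.6/220 = 5.91 A.

I_supply ≈ 5.91 A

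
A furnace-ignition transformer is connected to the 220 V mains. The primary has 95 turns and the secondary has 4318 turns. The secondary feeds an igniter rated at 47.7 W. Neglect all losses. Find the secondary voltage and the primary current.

V_s = V_p × N_s/N_p = 220 × 4318/95 = 9999.6 V.
I_s = P/V_s = 47.7/9999.6 = 0.0047702 A.
I_p = I_s × N_s/N_p = 0.0047702 × 4318/95 = 0.217 A.

V_s ≈ 10000 V, I_p ≈ 0.217 A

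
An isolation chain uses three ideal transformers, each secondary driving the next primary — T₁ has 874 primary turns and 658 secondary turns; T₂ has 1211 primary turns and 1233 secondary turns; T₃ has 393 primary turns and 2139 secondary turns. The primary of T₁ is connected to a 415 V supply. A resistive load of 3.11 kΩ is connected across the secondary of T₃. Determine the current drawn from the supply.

Secondary of T₁: V = 415.00 × 658/874 = 312.44 V.
Secondary of T₂: V = 312.44 × 1233/1211 = 318.11 V.
Secondary of T₃: V = 318.11 × 2139/393 = 1731.4 V.
I_load = 1731.4/3110 = 0.55672 A, so P_out = 1731.4 × 0.55672 = 963.92 W.
All ideal ⇒ P_in = P_out, so I_supply = 963.92/415 = 2.32 A.

I_supply ≈ 2.32 A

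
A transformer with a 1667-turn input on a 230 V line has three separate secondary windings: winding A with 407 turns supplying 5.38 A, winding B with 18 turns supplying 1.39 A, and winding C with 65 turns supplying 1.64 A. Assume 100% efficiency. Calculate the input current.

I_in ≈ 1.39 A

V_A = 230 × 407/1667 = 56.155 V; V_B = 230 × 18/1667 = 2.4835 V; V_C = 230 × 65/1667 = 8.9682 V.
P_out = V_A I_A + V_B I_B + V_C I_C = 56.155×5.38 + 2.4835×1.39 + 8.9682×1.64 = 302.11 + 3.4521 + 14.708 = 320.27 W.
Ideal ⇒ P_in = P_out, so I_in = P_out/V_in = 320.27/230 = 1.39 A.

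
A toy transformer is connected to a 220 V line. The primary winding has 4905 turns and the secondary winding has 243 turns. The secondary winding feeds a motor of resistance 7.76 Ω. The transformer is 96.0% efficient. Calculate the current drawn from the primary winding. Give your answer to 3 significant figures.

V_s = 220 × 243/4905 = 10.899 V.
I_s = V_s/R = 10.899/7.76 = 1.4045 A.
P_out = V_s I_s = 10.899 × 1.4045 = 15.308 W.
P_in = P_out/η = 15.308/0.960 = 15.946 W.
I_p = P_in/V_p = 15.946/220 = 0.0725 A.

I_p ≈ 0.0725 A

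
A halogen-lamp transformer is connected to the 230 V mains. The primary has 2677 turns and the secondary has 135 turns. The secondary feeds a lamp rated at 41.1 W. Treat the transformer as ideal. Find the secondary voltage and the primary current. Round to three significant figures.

V_s = V_p × N_s/N_p = 230 × 135/2677 = 11.599 V.
I_s = P/V_s = 41.1/11.599 = 3.5435 A.
I_p = I_s × N_s/N_p = 3.5435 × 135/2677 = 0.179 A.

V_s ≈ 11.6 V, I_p ≈ 0.179 A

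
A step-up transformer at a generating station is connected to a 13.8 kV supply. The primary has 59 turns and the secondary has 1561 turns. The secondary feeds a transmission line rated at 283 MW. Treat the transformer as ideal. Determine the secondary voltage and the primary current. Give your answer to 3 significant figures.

V_s = V_p × N_s/N_p = 13800 × 1561/59 = 365120 V.
I_s = P/V_s = 2.83×10^8/365120 = 775.10 A.
I_p = I_s × N_s/N_p = 775.10 × 1561/59 = 20500 A.

V_s ≈ 365000 V, I_p ≈ 20500 A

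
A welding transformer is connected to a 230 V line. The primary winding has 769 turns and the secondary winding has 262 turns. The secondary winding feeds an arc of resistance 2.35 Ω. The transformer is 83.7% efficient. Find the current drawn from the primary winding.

I_p ≈ 13.6 A

V_s = 230 × 262/769 = 78.362 V.
I_s = V_s/R = 78.362/2.35 = 33.345 A.
P_out = V_s I_s = 78.362 × 33.345 = 2613.0 W.
P_in = P_out/η = 2613.0/0.837 = 3121.9 W.
I_p = P_in/V_p = 3121.9/230 = 13.6 A.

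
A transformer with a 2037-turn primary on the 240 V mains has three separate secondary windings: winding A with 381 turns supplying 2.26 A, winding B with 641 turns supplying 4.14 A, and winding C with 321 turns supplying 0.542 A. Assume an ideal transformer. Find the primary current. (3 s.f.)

V_A = 240 × 381/2037 = 44.890 V; V_B = 240 × 641/2037 = 75.523 V; V_C = 240 × 321/2037 = 37.820 V.
P_out = V_A I_A + V_B I_B + V_C I_C = 44.890×2.26 + 75.523×4.14 + 37.820×0.542 = 101.45 + 312.66 + 20.499 = 434.61 W.
Ideal ⇒ P_in = P_out, so I_p = P_out/V_p = 434.61/240 = 1.81 A.

I_p ≈ 1.81 A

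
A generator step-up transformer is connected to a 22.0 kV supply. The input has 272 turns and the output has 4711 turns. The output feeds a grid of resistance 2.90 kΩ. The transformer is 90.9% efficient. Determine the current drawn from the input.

I_in ≈ 2500 A

V_out = 22000 × 4711/272 = 381040 V.
I_out = V_out/R = 381040/2900 = 131.39 A.
P_out = V_out I_out = 381040 × 131.39 = 5.0065×10^7 W.
P_in = P_out/η = 5.0065×10^7/0.909 = 5.5077×10^7 W.
I_in = P_in/V_in = 5.5077×10^7/22000 = 2500 A.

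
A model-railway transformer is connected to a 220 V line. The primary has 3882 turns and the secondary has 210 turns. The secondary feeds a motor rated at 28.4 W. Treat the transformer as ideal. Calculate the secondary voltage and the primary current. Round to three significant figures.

V_s ≈ 11.9 V, I_p ≈ 0.129 A

V_s = V_p × N_s/N_p = 220 × 210/3882 = 11.901 V.
I_s = P/V_s = 28.4/11.901 = 2.3863 A.
I_p = I_s × N_s/N_p = 2.3863 × 210/3882 = 0.129 A.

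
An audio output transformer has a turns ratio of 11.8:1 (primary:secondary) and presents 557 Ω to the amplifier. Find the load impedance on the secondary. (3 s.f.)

Z_s ≈ 4.00 Ω

Z_s = Z_p/(N_p/N_s)² = 557/11.8² = 4.00 Ω.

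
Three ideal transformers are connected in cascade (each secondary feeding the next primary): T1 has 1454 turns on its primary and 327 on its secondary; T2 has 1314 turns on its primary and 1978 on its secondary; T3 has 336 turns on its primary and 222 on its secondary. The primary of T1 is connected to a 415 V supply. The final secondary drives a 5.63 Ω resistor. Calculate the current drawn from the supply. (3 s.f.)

I_supply ≈ 3.69 A

After T1: V = 415.00 × 327/1454 = 93.332 V.
After T2: V = 93.332 × 1978/1314 = 140.50 V.
After T3: V = 140.50 × 222/336 = 92.827 V.
I_load = 92.827/5.63 = 16.488 A, so P_out = 92.827 × 16.488 = 1530.5 W.
All ideal ⇒ P_in = P_out, so I_supply = 1530.5/415 = 3.69 A.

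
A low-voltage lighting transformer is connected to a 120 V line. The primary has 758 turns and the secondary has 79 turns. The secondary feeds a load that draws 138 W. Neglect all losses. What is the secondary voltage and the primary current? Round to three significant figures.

V_s = V_p × N_s/N_p = 120 × 79/758 = 12.507 V.
I_s = P/V_s = 138/12.507 = 11.034 A.
I_p = I_s × N_s/N_p = 11.034 × 79/758 = 1.15 A.

V_s ≈ 12.5 V, I_p ≈ 1.15 A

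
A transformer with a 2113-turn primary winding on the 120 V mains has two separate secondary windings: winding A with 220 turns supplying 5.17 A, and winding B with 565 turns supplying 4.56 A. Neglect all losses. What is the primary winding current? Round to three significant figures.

I_p ≈ 1.76 A

V_A = 120 × 220/2113 = 12.494 V; V_B = 120 × 565/2113 = 32.087 V.
P_out = V_A I_A + V_B I_B = 12.494×5.17 + 32.087×4.56 = 64.594 + 146.32 = 210.91 W.
Ideal ⇒ P_in = P_out, so I_p = P_out/V_p = 210.91/120 = 1.76 A.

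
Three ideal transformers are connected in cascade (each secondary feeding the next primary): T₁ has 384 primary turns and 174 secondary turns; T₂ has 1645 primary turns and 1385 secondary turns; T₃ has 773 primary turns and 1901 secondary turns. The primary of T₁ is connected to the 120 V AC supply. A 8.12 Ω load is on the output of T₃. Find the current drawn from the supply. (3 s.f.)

I_supply ≈ 13.0 A

Secondary of T₁: V = 120.00 × 174/384 = 54.375 V.
Secondary of T₂: V = 54.375 × 1385/1645 = 45.781 V.
Secondary of T₃: V = 45.781 × 1901/773 = 112.59 V.
I_load = 112.59/8.12 = 13.865 A, so P_out = 112.59 × 13.865 = 1561.0 W.
All ideal ⇒ P_in = P_out, so I_supply = 1561.0/120 = 13.0 A.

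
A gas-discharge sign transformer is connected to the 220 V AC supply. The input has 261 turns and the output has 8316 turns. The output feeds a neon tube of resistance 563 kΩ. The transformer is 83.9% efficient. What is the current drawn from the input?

V_out = 220 × 8316/261 = 7009.7 V.
I_out = V_out/R = 7009.7/563000 = 0.012451 A.
P_out = V_out I_out = 7009.7 × 0.012451 = 87.274 W.
P_in = P_out/η = 87.274/0.839 = 104.02 W.
I_in = P_in/V_in = 104.02/220 = 0.473 A.

I_in ≈ 0.473 A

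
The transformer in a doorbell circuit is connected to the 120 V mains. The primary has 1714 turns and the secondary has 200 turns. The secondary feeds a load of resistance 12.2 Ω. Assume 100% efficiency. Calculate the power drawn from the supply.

P ≈ 16.1 W

V_s = V_p × N_s/N_p = 120 × 200/1714 = 14.002 V.
I_s = V_s/R = 14.002/12.2 = 1.1477 A.
I_p = I_s × N_s/N_p = 1.1477 × 200/1714 = 0.13392 A.
P = V_p I_p = 120 × 0.13392 = 16.1 W.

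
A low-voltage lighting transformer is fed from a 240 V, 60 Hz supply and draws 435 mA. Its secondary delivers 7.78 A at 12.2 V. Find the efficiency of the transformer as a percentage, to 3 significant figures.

η ≈ 90.9%

P_in = 240 × 0.435 = 104.400 W.
P_out = 12.2 × 7.78 = 94.9160 W.
η = P_out/P_in = 94.9160/104.400 = 0.909.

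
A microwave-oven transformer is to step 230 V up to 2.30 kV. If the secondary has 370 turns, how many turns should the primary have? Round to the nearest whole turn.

N_p/N_s = V_p/V_s, so N_p = 370 × 230/2300 = 37.0 ≈ 37 turns.

N_p = 37 turns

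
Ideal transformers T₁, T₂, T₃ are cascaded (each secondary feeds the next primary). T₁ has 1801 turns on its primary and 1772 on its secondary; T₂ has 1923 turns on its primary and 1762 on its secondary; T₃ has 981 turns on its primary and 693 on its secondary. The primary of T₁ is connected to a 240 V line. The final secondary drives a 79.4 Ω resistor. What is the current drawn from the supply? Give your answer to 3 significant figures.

I_supply ≈ 1.23 A

Secondary of T₁: V = 240.00 × 1772/1801 = 236.14 V.
Secondary of T₂: V = 236.14 × 1762/1923 = 216.37 V.
Secondary of T₃: V = 216.37 × 693/981 = 152.85 V.
I_load = 152.85/79.4 = 1.9250 A, so P_out = 152.85 × 1.9250 = 294.23 W.
All ideal ⇒ P_in = P_out, so I_supply = 294.23/240 = 1.23 A.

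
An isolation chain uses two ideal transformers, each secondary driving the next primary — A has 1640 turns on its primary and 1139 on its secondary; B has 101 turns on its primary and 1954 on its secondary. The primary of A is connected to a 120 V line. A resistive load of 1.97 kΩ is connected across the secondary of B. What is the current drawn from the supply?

Secondary of A: V = 120.00 × 1139/1640 = 83.341 V.
Secondary of B: V = 83.341 × 1954/101 = 1612.4 V.
I_load = 1612.4/1970 = 0.81846 A, so P_out = 1612.4 × 0.81846 = 1319.7 W.
All ideal ⇒ P_in = P_out, so I_supply = 1319.7/120 = 11.0 A.

I_supply ≈ 11.0 A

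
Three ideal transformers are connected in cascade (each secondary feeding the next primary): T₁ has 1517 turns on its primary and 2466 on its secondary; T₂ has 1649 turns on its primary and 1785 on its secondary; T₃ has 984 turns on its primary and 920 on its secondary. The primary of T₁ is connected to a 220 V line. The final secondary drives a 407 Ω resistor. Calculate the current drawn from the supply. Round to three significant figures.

After T₁: V = 220.00 × 2466/1517 = 357.63 V.
After T₂: V = 357.63 × 1785/1649 = 387.12 V.
After T₃: V = 387.12 × 920/984 = 361.94 V.
I_load = 361.94/407 = 0.88930 A, so P_out = 361.94 × 0.88930 = 321.87 W.
All ideal ⇒ P_in = P_out, so I_supply = 321.87/220 = 1.46 A.

I_supply ≈ 1.46 A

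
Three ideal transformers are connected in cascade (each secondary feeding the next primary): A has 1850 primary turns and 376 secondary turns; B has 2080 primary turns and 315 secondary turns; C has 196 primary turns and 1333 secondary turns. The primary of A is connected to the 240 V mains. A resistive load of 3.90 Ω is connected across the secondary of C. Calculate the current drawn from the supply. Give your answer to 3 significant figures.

Secondary of A: V = 240.00 × 376/1850 = 48.778 V.
Secondary of B: V = 48.778 × 315/2080 = 7.3871 V.
Secondary of C: V = 7.3871 × 1333/196 = 50.240 V.
I_load = 50.240/3.90 = 12.882 A, so P_out = 50.240 × 12.882 = 647.19 W.
All ideal ⇒ P_in = P_out, so I_supply = 647.19/240 = 2.70 A.

I_supply ≈ 2.70 A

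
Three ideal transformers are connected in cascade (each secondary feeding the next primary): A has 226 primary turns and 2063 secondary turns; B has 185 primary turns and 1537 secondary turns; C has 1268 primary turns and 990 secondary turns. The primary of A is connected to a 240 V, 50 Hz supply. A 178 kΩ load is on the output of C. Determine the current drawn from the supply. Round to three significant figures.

Secondary of A: V = 240.00 × 2063/226 = 2190.8 V.
Secondary of B: V = 2190.8 × 1537/185 = 18201 V.
Secondary of C: V = 18201 × 990/1268 = 14211 V.
I_load = 14211/178000 = 0.079836 A, so P_out = 14211 × 0.079836 = 1134.5 W.
All ideal ⇒ P_in = P_out, so I_supply = 1134.5/240 = 4.73 A.

I_supply ≈ 4.73 A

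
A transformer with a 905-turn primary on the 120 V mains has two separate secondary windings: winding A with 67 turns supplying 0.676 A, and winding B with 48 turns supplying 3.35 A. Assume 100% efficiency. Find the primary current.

V_A = 120 × 67/905 = 8.8840 V; V_B = 120 × 48/905 = 6.3646 V.
P_out = V_A I_A + V_B I_B = 8.8840×0.676 + 6.3646×3.35 = 6.0056 + 21.322 = 27.327 W.
Ideal ⇒ P_in = P_out, so I_p = P_out/V_p = 27.327/120 = 0.228 A.

I_p ≈ 0.228 A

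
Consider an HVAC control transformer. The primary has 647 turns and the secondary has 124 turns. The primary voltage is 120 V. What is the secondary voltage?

V_s/V_p = N_s/N_p, so V_s = 120 × 124/647 = 23.0 V.

V_s ≈ 23.0 V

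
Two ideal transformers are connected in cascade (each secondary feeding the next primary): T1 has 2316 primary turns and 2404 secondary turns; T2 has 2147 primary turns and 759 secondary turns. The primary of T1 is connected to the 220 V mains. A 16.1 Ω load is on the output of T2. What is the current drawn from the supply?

I_supply ≈ 1.84 A

After T1: V = 220.00 × 2404/2316 = 228.36 V.
After T2: V = 228.36 × 759/2147 = 80.729 V.
I_load = 80.729/16.1 = 5.0142 A, so P_out = 80.729 × 5.0142 = 404.79 W.
All ideal ⇒ P_in = P_out, so I_supply = 404.79/220 = 1.84 A.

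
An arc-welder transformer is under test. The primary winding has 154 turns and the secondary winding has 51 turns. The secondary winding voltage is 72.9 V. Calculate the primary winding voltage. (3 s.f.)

V_p/V_s = N_p/N_s, so V_p = 72.9 × 154/51 = 220 V.

V_p ≈ 220 V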